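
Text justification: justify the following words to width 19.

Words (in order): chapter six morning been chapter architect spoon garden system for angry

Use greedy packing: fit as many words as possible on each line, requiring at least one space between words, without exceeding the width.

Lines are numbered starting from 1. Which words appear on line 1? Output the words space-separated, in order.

Answer: chapter six morning

Derivation:
Line 1: ['chapter', 'six', 'morning'] (min_width=19, slack=0)
Line 2: ['been', 'chapter'] (min_width=12, slack=7)
Line 3: ['architect', 'spoon'] (min_width=15, slack=4)
Line 4: ['garden', 'system', 'for'] (min_width=17, slack=2)
Line 5: ['angry'] (min_width=5, slack=14)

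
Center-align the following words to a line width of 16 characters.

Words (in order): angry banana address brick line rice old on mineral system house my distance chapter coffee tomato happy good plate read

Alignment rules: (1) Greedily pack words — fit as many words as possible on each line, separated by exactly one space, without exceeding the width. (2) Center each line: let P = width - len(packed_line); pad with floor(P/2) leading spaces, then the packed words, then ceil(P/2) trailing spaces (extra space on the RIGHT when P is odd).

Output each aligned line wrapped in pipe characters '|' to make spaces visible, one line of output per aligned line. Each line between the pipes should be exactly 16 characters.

Line 1: ['angry', 'banana'] (min_width=12, slack=4)
Line 2: ['address', 'brick'] (min_width=13, slack=3)
Line 3: ['line', 'rice', 'old', 'on'] (min_width=16, slack=0)
Line 4: ['mineral', 'system'] (min_width=14, slack=2)
Line 5: ['house', 'my'] (min_width=8, slack=8)
Line 6: ['distance', 'chapter'] (min_width=16, slack=0)
Line 7: ['coffee', 'tomato'] (min_width=13, slack=3)
Line 8: ['happy', 'good', 'plate'] (min_width=16, slack=0)
Line 9: ['read'] (min_width=4, slack=12)

Answer: |  angry banana  |
| address brick  |
|line rice old on|
| mineral system |
|    house my    |
|distance chapter|
| coffee tomato  |
|happy good plate|
|      read      |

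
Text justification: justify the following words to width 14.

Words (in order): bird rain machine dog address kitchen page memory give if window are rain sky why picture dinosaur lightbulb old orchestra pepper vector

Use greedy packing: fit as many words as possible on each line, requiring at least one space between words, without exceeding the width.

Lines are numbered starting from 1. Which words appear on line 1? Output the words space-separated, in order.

Line 1: ['bird', 'rain'] (min_width=9, slack=5)
Line 2: ['machine', 'dog'] (min_width=11, slack=3)
Line 3: ['address'] (min_width=7, slack=7)
Line 4: ['kitchen', 'page'] (min_width=12, slack=2)
Line 5: ['memory', 'give', 'if'] (min_width=14, slack=0)
Line 6: ['window', 'are'] (min_width=10, slack=4)
Line 7: ['rain', 'sky', 'why'] (min_width=12, slack=2)
Line 8: ['picture'] (min_width=7, slack=7)
Line 9: ['dinosaur'] (min_width=8, slack=6)
Line 10: ['lightbulb', 'old'] (min_width=13, slack=1)
Line 11: ['orchestra'] (min_width=9, slack=5)
Line 12: ['pepper', 'vector'] (min_width=13, slack=1)

Answer: bird rain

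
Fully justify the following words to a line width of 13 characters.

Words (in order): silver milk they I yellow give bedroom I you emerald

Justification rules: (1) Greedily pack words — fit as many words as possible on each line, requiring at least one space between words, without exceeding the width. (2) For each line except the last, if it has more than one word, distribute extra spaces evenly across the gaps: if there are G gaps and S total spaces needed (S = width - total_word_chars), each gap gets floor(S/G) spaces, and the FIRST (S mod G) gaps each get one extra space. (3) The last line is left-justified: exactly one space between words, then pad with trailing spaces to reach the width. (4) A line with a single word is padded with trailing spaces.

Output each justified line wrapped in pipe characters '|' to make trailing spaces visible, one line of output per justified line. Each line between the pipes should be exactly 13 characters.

Answer: |silver   milk|
|they I yellow|
|give  bedroom|
|I you emerald|

Derivation:
Line 1: ['silver', 'milk'] (min_width=11, slack=2)
Line 2: ['they', 'I', 'yellow'] (min_width=13, slack=0)
Line 3: ['give', 'bedroom'] (min_width=12, slack=1)
Line 4: ['I', 'you', 'emerald'] (min_width=13, slack=0)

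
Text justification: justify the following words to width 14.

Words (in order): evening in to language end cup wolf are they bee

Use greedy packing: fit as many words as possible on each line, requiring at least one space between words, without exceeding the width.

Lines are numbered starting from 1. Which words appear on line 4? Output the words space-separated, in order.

Line 1: ['evening', 'in', 'to'] (min_width=13, slack=1)
Line 2: ['language', 'end'] (min_width=12, slack=2)
Line 3: ['cup', 'wolf', 'are'] (min_width=12, slack=2)
Line 4: ['they', 'bee'] (min_width=8, slack=6)

Answer: they bee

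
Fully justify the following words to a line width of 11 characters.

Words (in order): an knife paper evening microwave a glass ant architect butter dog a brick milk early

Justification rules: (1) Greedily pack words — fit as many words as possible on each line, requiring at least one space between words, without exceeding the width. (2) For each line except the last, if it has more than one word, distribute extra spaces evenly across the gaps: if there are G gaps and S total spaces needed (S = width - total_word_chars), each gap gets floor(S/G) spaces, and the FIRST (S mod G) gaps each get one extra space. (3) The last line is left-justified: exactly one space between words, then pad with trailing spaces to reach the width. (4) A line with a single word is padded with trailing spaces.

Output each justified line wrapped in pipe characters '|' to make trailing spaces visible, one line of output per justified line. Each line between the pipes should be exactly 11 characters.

Answer: |an    knife|
|paper      |
|evening    |
|microwave a|
|glass   ant|
|architect  |
|butter  dog|
|a     brick|
|milk early |

Derivation:
Line 1: ['an', 'knife'] (min_width=8, slack=3)
Line 2: ['paper'] (min_width=5, slack=6)
Line 3: ['evening'] (min_width=7, slack=4)
Line 4: ['microwave', 'a'] (min_width=11, slack=0)
Line 5: ['glass', 'ant'] (min_width=9, slack=2)
Line 6: ['architect'] (min_width=9, slack=2)
Line 7: ['butter', 'dog'] (min_width=10, slack=1)
Line 8: ['a', 'brick'] (min_width=7, slack=4)
Line 9: ['milk', 'early'] (min_width=10, slack=1)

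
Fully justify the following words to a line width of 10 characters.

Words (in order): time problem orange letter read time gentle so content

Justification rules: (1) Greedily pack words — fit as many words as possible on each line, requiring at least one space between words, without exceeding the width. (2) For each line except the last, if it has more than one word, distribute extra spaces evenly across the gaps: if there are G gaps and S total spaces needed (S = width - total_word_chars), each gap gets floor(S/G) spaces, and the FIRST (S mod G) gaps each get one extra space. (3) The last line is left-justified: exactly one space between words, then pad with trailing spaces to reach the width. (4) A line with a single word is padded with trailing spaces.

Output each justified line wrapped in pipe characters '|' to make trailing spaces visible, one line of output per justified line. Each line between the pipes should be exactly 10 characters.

Line 1: ['time'] (min_width=4, slack=6)
Line 2: ['problem'] (min_width=7, slack=3)
Line 3: ['orange'] (min_width=6, slack=4)
Line 4: ['letter'] (min_width=6, slack=4)
Line 5: ['read', 'time'] (min_width=9, slack=1)
Line 6: ['gentle', 'so'] (min_width=9, slack=1)
Line 7: ['content'] (min_width=7, slack=3)

Answer: |time      |
|problem   |
|orange    |
|letter    |
|read  time|
|gentle  so|
|content   |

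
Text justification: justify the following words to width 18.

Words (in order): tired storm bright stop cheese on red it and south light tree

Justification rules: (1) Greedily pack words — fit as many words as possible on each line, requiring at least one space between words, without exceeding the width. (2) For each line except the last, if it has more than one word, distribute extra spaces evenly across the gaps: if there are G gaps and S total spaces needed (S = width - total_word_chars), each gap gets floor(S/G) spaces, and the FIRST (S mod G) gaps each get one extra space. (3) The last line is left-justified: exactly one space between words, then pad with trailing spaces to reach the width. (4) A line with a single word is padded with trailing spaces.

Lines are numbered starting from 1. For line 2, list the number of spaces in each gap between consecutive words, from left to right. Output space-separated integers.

Line 1: ['tired', 'storm', 'bright'] (min_width=18, slack=0)
Line 2: ['stop', 'cheese', 'on', 'red'] (min_width=18, slack=0)
Line 3: ['it', 'and', 'south', 'light'] (min_width=18, slack=0)
Line 4: ['tree'] (min_width=4, slack=14)

Answer: 1 1 1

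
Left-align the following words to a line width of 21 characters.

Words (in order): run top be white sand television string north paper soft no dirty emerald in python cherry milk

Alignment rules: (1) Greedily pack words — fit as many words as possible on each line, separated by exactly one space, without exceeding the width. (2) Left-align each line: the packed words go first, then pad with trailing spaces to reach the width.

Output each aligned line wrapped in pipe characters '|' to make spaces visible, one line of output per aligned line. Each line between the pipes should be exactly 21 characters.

Line 1: ['run', 'top', 'be', 'white', 'sand'] (min_width=21, slack=0)
Line 2: ['television', 'string'] (min_width=17, slack=4)
Line 3: ['north', 'paper', 'soft', 'no'] (min_width=19, slack=2)
Line 4: ['dirty', 'emerald', 'in'] (min_width=16, slack=5)
Line 5: ['python', 'cherry', 'milk'] (min_width=18, slack=3)

Answer: |run top be white sand|
|television string    |
|north paper soft no  |
|dirty emerald in     |
|python cherry milk   |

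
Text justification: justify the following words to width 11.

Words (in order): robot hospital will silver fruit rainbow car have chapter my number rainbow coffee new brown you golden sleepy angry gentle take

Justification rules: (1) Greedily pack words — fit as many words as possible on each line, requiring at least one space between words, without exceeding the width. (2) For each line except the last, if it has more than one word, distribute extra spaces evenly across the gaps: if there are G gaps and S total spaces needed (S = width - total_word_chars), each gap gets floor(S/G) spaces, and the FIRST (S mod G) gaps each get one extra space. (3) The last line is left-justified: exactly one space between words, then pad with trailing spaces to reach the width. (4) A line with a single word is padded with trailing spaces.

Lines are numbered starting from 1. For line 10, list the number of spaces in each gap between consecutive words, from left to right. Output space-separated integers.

Answer: 2

Derivation:
Line 1: ['robot'] (min_width=5, slack=6)
Line 2: ['hospital'] (min_width=8, slack=3)
Line 3: ['will', 'silver'] (min_width=11, slack=0)
Line 4: ['fruit'] (min_width=5, slack=6)
Line 5: ['rainbow', 'car'] (min_width=11, slack=0)
Line 6: ['have'] (min_width=4, slack=7)
Line 7: ['chapter', 'my'] (min_width=10, slack=1)
Line 8: ['number'] (min_width=6, slack=5)
Line 9: ['rainbow'] (min_width=7, slack=4)
Line 10: ['coffee', 'new'] (min_width=10, slack=1)
Line 11: ['brown', 'you'] (min_width=9, slack=2)
Line 12: ['golden'] (min_width=6, slack=5)
Line 13: ['sleepy'] (min_width=6, slack=5)
Line 14: ['angry'] (min_width=5, slack=6)
Line 15: ['gentle', 'take'] (min_width=11, slack=0)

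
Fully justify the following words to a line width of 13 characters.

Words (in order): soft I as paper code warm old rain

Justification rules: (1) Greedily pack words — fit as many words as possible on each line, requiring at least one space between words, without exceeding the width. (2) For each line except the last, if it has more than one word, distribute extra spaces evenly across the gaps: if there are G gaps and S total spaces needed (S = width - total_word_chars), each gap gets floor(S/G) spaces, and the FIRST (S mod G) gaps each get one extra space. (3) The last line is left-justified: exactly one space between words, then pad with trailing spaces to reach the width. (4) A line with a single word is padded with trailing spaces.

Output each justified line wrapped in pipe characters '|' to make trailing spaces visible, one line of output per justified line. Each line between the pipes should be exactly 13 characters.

Line 1: ['soft', 'I', 'as'] (min_width=9, slack=4)
Line 2: ['paper', 'code'] (min_width=10, slack=3)
Line 3: ['warm', 'old', 'rain'] (min_width=13, slack=0)

Answer: |soft   I   as|
|paper    code|
|warm old rain|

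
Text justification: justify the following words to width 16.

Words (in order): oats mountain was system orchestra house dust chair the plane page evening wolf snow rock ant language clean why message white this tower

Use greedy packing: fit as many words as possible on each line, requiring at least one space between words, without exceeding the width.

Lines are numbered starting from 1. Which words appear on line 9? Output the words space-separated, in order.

Line 1: ['oats', 'mountain'] (min_width=13, slack=3)
Line 2: ['was', 'system'] (min_width=10, slack=6)
Line 3: ['orchestra', 'house'] (min_width=15, slack=1)
Line 4: ['dust', 'chair', 'the'] (min_width=14, slack=2)
Line 5: ['plane', 'page'] (min_width=10, slack=6)
Line 6: ['evening', 'wolf'] (min_width=12, slack=4)
Line 7: ['snow', 'rock', 'ant'] (min_width=13, slack=3)
Line 8: ['language', 'clean'] (min_width=14, slack=2)
Line 9: ['why', 'message'] (min_width=11, slack=5)
Line 10: ['white', 'this', 'tower'] (min_width=16, slack=0)

Answer: why message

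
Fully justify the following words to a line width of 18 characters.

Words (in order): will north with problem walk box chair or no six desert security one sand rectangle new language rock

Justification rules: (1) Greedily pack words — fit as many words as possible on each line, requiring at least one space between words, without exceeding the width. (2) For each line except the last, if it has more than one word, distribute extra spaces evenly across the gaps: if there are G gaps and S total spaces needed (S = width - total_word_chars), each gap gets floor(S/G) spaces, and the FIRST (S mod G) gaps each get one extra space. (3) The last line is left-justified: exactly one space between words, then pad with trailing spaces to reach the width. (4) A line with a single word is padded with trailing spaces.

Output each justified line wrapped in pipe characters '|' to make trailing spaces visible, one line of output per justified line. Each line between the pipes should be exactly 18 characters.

Line 1: ['will', 'north', 'with'] (min_width=15, slack=3)
Line 2: ['problem', 'walk', 'box'] (min_width=16, slack=2)
Line 3: ['chair', 'or', 'no', 'six'] (min_width=15, slack=3)
Line 4: ['desert', 'security'] (min_width=15, slack=3)
Line 5: ['one', 'sand', 'rectangle'] (min_width=18, slack=0)
Line 6: ['new', 'language', 'rock'] (min_width=17, slack=1)

Answer: |will   north  with|
|problem  walk  box|
|chair  or  no  six|
|desert    security|
|one sand rectangle|
|new language rock |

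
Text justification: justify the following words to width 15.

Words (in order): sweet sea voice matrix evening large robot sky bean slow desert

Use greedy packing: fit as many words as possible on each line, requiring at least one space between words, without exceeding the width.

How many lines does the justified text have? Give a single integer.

Line 1: ['sweet', 'sea', 'voice'] (min_width=15, slack=0)
Line 2: ['matrix', 'evening'] (min_width=14, slack=1)
Line 3: ['large', 'robot', 'sky'] (min_width=15, slack=0)
Line 4: ['bean', 'slow'] (min_width=9, slack=6)
Line 5: ['desert'] (min_width=6, slack=9)
Total lines: 5

Answer: 5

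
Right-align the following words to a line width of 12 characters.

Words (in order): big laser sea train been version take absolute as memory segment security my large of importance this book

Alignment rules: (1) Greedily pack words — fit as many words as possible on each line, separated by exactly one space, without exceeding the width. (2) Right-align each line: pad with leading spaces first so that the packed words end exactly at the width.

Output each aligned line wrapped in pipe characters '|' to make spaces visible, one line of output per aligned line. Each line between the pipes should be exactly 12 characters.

Line 1: ['big', 'laser'] (min_width=9, slack=3)
Line 2: ['sea', 'train'] (min_width=9, slack=3)
Line 3: ['been', 'version'] (min_width=12, slack=0)
Line 4: ['take'] (min_width=4, slack=8)
Line 5: ['absolute', 'as'] (min_width=11, slack=1)
Line 6: ['memory'] (min_width=6, slack=6)
Line 7: ['segment'] (min_width=7, slack=5)
Line 8: ['security', 'my'] (min_width=11, slack=1)
Line 9: ['large', 'of'] (min_width=8, slack=4)
Line 10: ['importance'] (min_width=10, slack=2)
Line 11: ['this', 'book'] (min_width=9, slack=3)

Answer: |   big laser|
|   sea train|
|been version|
|        take|
| absolute as|
|      memory|
|     segment|
| security my|
|    large of|
|  importance|
|   this book|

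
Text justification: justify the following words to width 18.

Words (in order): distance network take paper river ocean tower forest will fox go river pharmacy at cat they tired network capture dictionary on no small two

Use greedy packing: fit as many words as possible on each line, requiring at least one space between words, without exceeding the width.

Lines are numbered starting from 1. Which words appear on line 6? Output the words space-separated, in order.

Answer: they tired network

Derivation:
Line 1: ['distance', 'network'] (min_width=16, slack=2)
Line 2: ['take', 'paper', 'river'] (min_width=16, slack=2)
Line 3: ['ocean', 'tower', 'forest'] (min_width=18, slack=0)
Line 4: ['will', 'fox', 'go', 'river'] (min_width=17, slack=1)
Line 5: ['pharmacy', 'at', 'cat'] (min_width=15, slack=3)
Line 6: ['they', 'tired', 'network'] (min_width=18, slack=0)
Line 7: ['capture', 'dictionary'] (min_width=18, slack=0)
Line 8: ['on', 'no', 'small', 'two'] (min_width=15, slack=3)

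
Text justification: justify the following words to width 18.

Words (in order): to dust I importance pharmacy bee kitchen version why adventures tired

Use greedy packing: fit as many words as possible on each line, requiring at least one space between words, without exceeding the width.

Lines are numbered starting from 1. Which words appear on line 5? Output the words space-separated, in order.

Line 1: ['to', 'dust', 'I'] (min_width=9, slack=9)
Line 2: ['importance'] (min_width=10, slack=8)
Line 3: ['pharmacy', 'bee'] (min_width=12, slack=6)
Line 4: ['kitchen', 'version'] (min_width=15, slack=3)
Line 5: ['why', 'adventures'] (min_width=14, slack=4)
Line 6: ['tired'] (min_width=5, slack=13)

Answer: why adventures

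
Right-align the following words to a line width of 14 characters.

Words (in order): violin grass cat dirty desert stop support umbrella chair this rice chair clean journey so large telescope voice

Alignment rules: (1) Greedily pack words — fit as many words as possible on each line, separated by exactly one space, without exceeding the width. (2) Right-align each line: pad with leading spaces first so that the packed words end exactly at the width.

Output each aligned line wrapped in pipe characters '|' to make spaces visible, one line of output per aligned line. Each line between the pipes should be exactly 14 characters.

Line 1: ['violin', 'grass'] (min_width=12, slack=2)
Line 2: ['cat', 'dirty'] (min_width=9, slack=5)
Line 3: ['desert', 'stop'] (min_width=11, slack=3)
Line 4: ['support'] (min_width=7, slack=7)
Line 5: ['umbrella', 'chair'] (min_width=14, slack=0)
Line 6: ['this', 'rice'] (min_width=9, slack=5)
Line 7: ['chair', 'clean'] (min_width=11, slack=3)
Line 8: ['journey', 'so'] (min_width=10, slack=4)
Line 9: ['large'] (min_width=5, slack=9)
Line 10: ['telescope'] (min_width=9, slack=5)
Line 11: ['voice'] (min_width=5, slack=9)

Answer: |  violin grass|
|     cat dirty|
|   desert stop|
|       support|
|umbrella chair|
|     this rice|
|   chair clean|
|    journey so|
|         large|
|     telescope|
|         voice|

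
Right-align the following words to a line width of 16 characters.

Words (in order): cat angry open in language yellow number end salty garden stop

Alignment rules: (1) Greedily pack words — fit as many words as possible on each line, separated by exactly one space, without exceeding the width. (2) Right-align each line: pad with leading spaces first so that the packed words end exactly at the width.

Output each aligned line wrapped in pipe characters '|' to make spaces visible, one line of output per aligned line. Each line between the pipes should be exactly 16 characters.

Line 1: ['cat', 'angry', 'open'] (min_width=14, slack=2)
Line 2: ['in', 'language'] (min_width=11, slack=5)
Line 3: ['yellow', 'number'] (min_width=13, slack=3)
Line 4: ['end', 'salty', 'garden'] (min_width=16, slack=0)
Line 5: ['stop'] (min_width=4, slack=12)

Answer: |  cat angry open|
|     in language|
|   yellow number|
|end salty garden|
|            stop|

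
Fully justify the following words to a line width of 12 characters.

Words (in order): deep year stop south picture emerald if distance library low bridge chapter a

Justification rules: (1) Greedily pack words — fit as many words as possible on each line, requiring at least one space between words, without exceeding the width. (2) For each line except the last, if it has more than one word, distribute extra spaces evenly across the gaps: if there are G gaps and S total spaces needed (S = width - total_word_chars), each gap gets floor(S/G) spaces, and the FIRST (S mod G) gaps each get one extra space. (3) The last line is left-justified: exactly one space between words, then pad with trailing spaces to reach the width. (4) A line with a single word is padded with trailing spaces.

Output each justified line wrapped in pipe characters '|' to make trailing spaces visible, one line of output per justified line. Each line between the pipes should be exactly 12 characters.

Line 1: ['deep', 'year'] (min_width=9, slack=3)
Line 2: ['stop', 'south'] (min_width=10, slack=2)
Line 3: ['picture'] (min_width=7, slack=5)
Line 4: ['emerald', 'if'] (min_width=10, slack=2)
Line 5: ['distance'] (min_width=8, slack=4)
Line 6: ['library', 'low'] (min_width=11, slack=1)
Line 7: ['bridge'] (min_width=6, slack=6)
Line 8: ['chapter', 'a'] (min_width=9, slack=3)

Answer: |deep    year|
|stop   south|
|picture     |
|emerald   if|
|distance    |
|library  low|
|bridge      |
|chapter a   |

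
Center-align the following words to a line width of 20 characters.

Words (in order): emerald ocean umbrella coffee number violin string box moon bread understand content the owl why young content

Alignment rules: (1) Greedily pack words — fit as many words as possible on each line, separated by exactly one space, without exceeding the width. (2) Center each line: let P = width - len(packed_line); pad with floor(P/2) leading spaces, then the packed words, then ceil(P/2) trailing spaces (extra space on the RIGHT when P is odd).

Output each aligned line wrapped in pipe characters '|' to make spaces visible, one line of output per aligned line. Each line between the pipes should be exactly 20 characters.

Answer: |   emerald ocean    |
|  umbrella coffee   |
|number violin string|
|   box moon bread   |
| understand content |
| the owl why young  |
|      content       |

Derivation:
Line 1: ['emerald', 'ocean'] (min_width=13, slack=7)
Line 2: ['umbrella', 'coffee'] (min_width=15, slack=5)
Line 3: ['number', 'violin', 'string'] (min_width=20, slack=0)
Line 4: ['box', 'moon', 'bread'] (min_width=14, slack=6)
Line 5: ['understand', 'content'] (min_width=18, slack=2)
Line 6: ['the', 'owl', 'why', 'young'] (min_width=17, slack=3)
Line 7: ['content'] (min_width=7, slack=13)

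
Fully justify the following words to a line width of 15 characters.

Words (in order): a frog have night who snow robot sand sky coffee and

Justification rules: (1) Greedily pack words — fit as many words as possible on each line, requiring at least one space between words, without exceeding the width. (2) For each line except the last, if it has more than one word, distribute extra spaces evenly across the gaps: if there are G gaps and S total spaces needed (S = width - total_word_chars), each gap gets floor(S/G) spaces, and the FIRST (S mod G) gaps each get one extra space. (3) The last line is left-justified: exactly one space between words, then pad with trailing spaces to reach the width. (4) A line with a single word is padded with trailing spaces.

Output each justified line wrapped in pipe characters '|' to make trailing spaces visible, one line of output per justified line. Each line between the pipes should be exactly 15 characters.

Line 1: ['a', 'frog', 'have'] (min_width=11, slack=4)
Line 2: ['night', 'who', 'snow'] (min_width=14, slack=1)
Line 3: ['robot', 'sand', 'sky'] (min_width=14, slack=1)
Line 4: ['coffee', 'and'] (min_width=10, slack=5)

Answer: |a   frog   have|
|night  who snow|
|robot  sand sky|
|coffee and     |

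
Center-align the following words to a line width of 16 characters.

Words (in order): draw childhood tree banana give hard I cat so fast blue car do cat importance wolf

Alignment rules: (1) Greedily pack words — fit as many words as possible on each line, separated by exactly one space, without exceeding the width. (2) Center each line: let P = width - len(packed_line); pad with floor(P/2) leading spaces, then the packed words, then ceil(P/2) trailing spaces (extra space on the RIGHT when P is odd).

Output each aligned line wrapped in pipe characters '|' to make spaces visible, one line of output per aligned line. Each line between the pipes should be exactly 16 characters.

Answer: | draw childhood |
|tree banana give|
| hard I cat so  |
|fast blue car do|
| cat importance |
|      wolf      |

Derivation:
Line 1: ['draw', 'childhood'] (min_width=14, slack=2)
Line 2: ['tree', 'banana', 'give'] (min_width=16, slack=0)
Line 3: ['hard', 'I', 'cat', 'so'] (min_width=13, slack=3)
Line 4: ['fast', 'blue', 'car', 'do'] (min_width=16, slack=0)
Line 5: ['cat', 'importance'] (min_width=14, slack=2)
Line 6: ['wolf'] (min_width=4, slack=12)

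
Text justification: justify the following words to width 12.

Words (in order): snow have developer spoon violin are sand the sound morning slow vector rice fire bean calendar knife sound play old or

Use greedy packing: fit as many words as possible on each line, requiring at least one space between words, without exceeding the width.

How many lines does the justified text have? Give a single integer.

Line 1: ['snow', 'have'] (min_width=9, slack=3)
Line 2: ['developer'] (min_width=9, slack=3)
Line 3: ['spoon', 'violin'] (min_width=12, slack=0)
Line 4: ['are', 'sand', 'the'] (min_width=12, slack=0)
Line 5: ['sound'] (min_width=5, slack=7)
Line 6: ['morning', 'slow'] (min_width=12, slack=0)
Line 7: ['vector', 'rice'] (min_width=11, slack=1)
Line 8: ['fire', 'bean'] (min_width=9, slack=3)
Line 9: ['calendar'] (min_width=8, slack=4)
Line 10: ['knife', 'sound'] (min_width=11, slack=1)
Line 11: ['play', 'old', 'or'] (min_width=11, slack=1)
Total lines: 11

Answer: 11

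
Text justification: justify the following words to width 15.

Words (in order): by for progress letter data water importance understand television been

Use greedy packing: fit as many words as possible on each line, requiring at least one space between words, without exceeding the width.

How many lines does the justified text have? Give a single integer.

Line 1: ['by', 'for', 'progress'] (min_width=15, slack=0)
Line 2: ['letter', 'data'] (min_width=11, slack=4)
Line 3: ['water'] (min_width=5, slack=10)
Line 4: ['importance'] (min_width=10, slack=5)
Line 5: ['understand'] (min_width=10, slack=5)
Line 6: ['television', 'been'] (min_width=15, slack=0)
Total lines: 6

Answer: 6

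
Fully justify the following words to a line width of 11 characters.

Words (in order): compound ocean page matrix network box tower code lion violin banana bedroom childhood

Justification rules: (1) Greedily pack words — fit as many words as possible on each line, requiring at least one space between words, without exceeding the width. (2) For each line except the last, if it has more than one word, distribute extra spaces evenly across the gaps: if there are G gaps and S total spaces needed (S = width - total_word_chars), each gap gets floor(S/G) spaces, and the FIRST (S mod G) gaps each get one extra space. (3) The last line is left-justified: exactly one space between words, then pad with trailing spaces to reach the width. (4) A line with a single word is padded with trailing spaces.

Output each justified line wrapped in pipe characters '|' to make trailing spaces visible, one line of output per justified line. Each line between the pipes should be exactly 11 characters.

Line 1: ['compound'] (min_width=8, slack=3)
Line 2: ['ocean', 'page'] (min_width=10, slack=1)
Line 3: ['matrix'] (min_width=6, slack=5)
Line 4: ['network', 'box'] (min_width=11, slack=0)
Line 5: ['tower', 'code'] (min_width=10, slack=1)
Line 6: ['lion', 'violin'] (min_width=11, slack=0)
Line 7: ['banana'] (min_width=6, slack=5)
Line 8: ['bedroom'] (min_width=7, slack=4)
Line 9: ['childhood'] (min_width=9, slack=2)

Answer: |compound   |
|ocean  page|
|matrix     |
|network box|
|tower  code|
|lion violin|
|banana     |
|bedroom    |
|childhood  |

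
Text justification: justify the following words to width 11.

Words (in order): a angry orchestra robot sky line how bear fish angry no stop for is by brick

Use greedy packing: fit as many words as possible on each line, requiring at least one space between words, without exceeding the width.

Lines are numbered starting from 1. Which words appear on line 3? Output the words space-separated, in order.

Line 1: ['a', 'angry'] (min_width=7, slack=4)
Line 2: ['orchestra'] (min_width=9, slack=2)
Line 3: ['robot', 'sky'] (min_width=9, slack=2)
Line 4: ['line', 'how'] (min_width=8, slack=3)
Line 5: ['bear', 'fish'] (min_width=9, slack=2)
Line 6: ['angry', 'no'] (min_width=8, slack=3)
Line 7: ['stop', 'for', 'is'] (min_width=11, slack=0)
Line 8: ['by', 'brick'] (min_width=8, slack=3)

Answer: robot sky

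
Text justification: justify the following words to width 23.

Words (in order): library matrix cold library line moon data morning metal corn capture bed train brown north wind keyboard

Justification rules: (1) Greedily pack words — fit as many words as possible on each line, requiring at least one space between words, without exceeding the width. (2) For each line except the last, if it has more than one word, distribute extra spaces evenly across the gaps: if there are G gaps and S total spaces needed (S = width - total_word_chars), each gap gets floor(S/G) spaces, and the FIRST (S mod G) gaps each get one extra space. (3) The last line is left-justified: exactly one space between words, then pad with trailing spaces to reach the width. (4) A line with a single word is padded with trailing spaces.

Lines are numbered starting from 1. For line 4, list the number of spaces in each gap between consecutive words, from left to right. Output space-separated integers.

Line 1: ['library', 'matrix', 'cold'] (min_width=19, slack=4)
Line 2: ['library', 'line', 'moon', 'data'] (min_width=22, slack=1)
Line 3: ['morning', 'metal', 'corn'] (min_width=18, slack=5)
Line 4: ['capture', 'bed', 'train', 'brown'] (min_width=23, slack=0)
Line 5: ['north', 'wind', 'keyboard'] (min_width=19, slack=4)

Answer: 1 1 1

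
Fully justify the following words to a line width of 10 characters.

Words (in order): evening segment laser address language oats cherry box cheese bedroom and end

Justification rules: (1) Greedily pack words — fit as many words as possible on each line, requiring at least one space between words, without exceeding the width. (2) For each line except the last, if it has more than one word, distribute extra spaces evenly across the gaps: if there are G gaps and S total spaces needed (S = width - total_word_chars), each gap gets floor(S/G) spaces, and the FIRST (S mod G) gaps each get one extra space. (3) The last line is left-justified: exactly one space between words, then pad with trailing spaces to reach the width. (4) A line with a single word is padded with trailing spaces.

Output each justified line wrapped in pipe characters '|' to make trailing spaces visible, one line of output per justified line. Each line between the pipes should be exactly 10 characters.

Answer: |evening   |
|segment   |
|laser     |
|address   |
|language  |
|oats      |
|cherry box|
|cheese    |
|bedroom   |
|and end   |

Derivation:
Line 1: ['evening'] (min_width=7, slack=3)
Line 2: ['segment'] (min_width=7, slack=3)
Line 3: ['laser'] (min_width=5, slack=5)
Line 4: ['address'] (min_width=7, slack=3)
Line 5: ['language'] (min_width=8, slack=2)
Line 6: ['oats'] (min_width=4, slack=6)
Line 7: ['cherry', 'box'] (min_width=10, slack=0)
Line 8: ['cheese'] (min_width=6, slack=4)
Line 9: ['bedroom'] (min_width=7, slack=3)
Line 10: ['and', 'end'] (min_width=7, slack=3)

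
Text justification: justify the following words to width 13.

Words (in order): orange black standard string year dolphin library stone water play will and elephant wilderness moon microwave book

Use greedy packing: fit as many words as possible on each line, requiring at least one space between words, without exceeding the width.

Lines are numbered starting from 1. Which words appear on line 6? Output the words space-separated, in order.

Answer: water play

Derivation:
Line 1: ['orange', 'black'] (min_width=12, slack=1)
Line 2: ['standard'] (min_width=8, slack=5)
Line 3: ['string', 'year'] (min_width=11, slack=2)
Line 4: ['dolphin'] (min_width=7, slack=6)
Line 5: ['library', 'stone'] (min_width=13, slack=0)
Line 6: ['water', 'play'] (min_width=10, slack=3)
Line 7: ['will', 'and'] (min_width=8, slack=5)
Line 8: ['elephant'] (min_width=8, slack=5)
Line 9: ['wilderness'] (min_width=10, slack=3)
Line 10: ['moon'] (min_width=4, slack=9)
Line 11: ['microwave'] (min_width=9, slack=4)
Line 12: ['book'] (min_width=4, slack=9)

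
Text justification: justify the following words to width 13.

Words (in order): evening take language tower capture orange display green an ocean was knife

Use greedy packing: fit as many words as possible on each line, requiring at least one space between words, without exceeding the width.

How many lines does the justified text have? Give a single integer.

Answer: 7

Derivation:
Line 1: ['evening', 'take'] (min_width=12, slack=1)
Line 2: ['language'] (min_width=8, slack=5)
Line 3: ['tower', 'capture'] (min_width=13, slack=0)
Line 4: ['orange'] (min_width=6, slack=7)
Line 5: ['display', 'green'] (min_width=13, slack=0)
Line 6: ['an', 'ocean', 'was'] (min_width=12, slack=1)
Line 7: ['knife'] (min_width=5, slack=8)
Total lines: 7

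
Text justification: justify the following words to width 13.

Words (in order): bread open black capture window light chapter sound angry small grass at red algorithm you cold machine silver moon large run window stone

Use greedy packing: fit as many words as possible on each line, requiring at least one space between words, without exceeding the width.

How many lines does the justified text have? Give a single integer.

Line 1: ['bread', 'open'] (min_width=10, slack=3)
Line 2: ['black', 'capture'] (min_width=13, slack=0)
Line 3: ['window', 'light'] (min_width=12, slack=1)
Line 4: ['chapter', 'sound'] (min_width=13, slack=0)
Line 5: ['angry', 'small'] (min_width=11, slack=2)
Line 6: ['grass', 'at', 'red'] (min_width=12, slack=1)
Line 7: ['algorithm', 'you'] (min_width=13, slack=0)
Line 8: ['cold', 'machine'] (min_width=12, slack=1)
Line 9: ['silver', 'moon'] (min_width=11, slack=2)
Line 10: ['large', 'run'] (min_width=9, slack=4)
Line 11: ['window', 'stone'] (min_width=12, slack=1)
Total lines: 11

Answer: 11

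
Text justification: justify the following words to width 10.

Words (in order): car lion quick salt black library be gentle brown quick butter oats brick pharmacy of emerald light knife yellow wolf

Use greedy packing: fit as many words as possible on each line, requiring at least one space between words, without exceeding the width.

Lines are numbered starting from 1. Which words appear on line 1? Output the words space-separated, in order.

Answer: car lion

Derivation:
Line 1: ['car', 'lion'] (min_width=8, slack=2)
Line 2: ['quick', 'salt'] (min_width=10, slack=0)
Line 3: ['black'] (min_width=5, slack=5)
Line 4: ['library', 'be'] (min_width=10, slack=0)
Line 5: ['gentle'] (min_width=6, slack=4)
Line 6: ['brown'] (min_width=5, slack=5)
Line 7: ['quick'] (min_width=5, slack=5)
Line 8: ['butter'] (min_width=6, slack=4)
Line 9: ['oats', 'brick'] (min_width=10, slack=0)
Line 10: ['pharmacy'] (min_width=8, slack=2)
Line 11: ['of', 'emerald'] (min_width=10, slack=0)
Line 12: ['light'] (min_width=5, slack=5)
Line 13: ['knife'] (min_width=5, slack=5)
Line 14: ['yellow'] (min_width=6, slack=4)
Line 15: ['wolf'] (min_width=4, slack=6)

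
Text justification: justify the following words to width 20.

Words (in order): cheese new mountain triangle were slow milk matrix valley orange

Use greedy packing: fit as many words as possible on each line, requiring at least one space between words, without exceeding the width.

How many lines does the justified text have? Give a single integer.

Answer: 4

Derivation:
Line 1: ['cheese', 'new', 'mountain'] (min_width=19, slack=1)
Line 2: ['triangle', 'were', 'slow'] (min_width=18, slack=2)
Line 3: ['milk', 'matrix', 'valley'] (min_width=18, slack=2)
Line 4: ['orange'] (min_width=6, slack=14)
Total lines: 4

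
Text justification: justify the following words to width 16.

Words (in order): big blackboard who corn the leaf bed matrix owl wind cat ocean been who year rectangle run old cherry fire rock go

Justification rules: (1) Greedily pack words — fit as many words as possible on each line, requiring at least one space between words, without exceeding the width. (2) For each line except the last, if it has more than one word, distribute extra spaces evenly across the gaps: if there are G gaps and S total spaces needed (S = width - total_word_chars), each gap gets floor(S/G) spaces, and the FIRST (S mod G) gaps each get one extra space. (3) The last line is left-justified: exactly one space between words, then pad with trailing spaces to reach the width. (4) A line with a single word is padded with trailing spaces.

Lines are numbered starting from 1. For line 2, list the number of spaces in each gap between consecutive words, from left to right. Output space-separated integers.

Answer: 3 3

Derivation:
Line 1: ['big', 'blackboard'] (min_width=14, slack=2)
Line 2: ['who', 'corn', 'the'] (min_width=12, slack=4)
Line 3: ['leaf', 'bed', 'matrix'] (min_width=15, slack=1)
Line 4: ['owl', 'wind', 'cat'] (min_width=12, slack=4)
Line 5: ['ocean', 'been', 'who'] (min_width=14, slack=2)
Line 6: ['year', 'rectangle'] (min_width=14, slack=2)
Line 7: ['run', 'old', 'cherry'] (min_width=14, slack=2)
Line 8: ['fire', 'rock', 'go'] (min_width=12, slack=4)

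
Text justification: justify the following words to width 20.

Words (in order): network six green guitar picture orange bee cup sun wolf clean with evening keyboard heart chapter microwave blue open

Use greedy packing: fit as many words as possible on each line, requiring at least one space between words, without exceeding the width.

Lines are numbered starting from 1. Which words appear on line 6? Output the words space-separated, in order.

Line 1: ['network', 'six', 'green'] (min_width=17, slack=3)
Line 2: ['guitar', 'picture'] (min_width=14, slack=6)
Line 3: ['orange', 'bee', 'cup', 'sun'] (min_width=18, slack=2)
Line 4: ['wolf', 'clean', 'with'] (min_width=15, slack=5)
Line 5: ['evening', 'keyboard'] (min_width=16, slack=4)
Line 6: ['heart', 'chapter'] (min_width=13, slack=7)
Line 7: ['microwave', 'blue', 'open'] (min_width=19, slack=1)

Answer: heart chapter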